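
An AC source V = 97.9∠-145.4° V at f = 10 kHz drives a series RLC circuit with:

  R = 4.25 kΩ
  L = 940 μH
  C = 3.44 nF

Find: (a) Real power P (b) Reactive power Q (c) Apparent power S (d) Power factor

Step 1 — Angular frequency: ω = 2π·f = 2π·1e+04 = 6.283e+04 rad/s.
Step 2 — Component impedances:
  R: Z = R = 4250 Ω
  L: Z = jωL = j·6.283e+04·0.00094 = 0 + j59.06 Ω
  C: Z = 1/(jωC) = -j/(ω·C) = 0 - j4627 Ω
Step 3 — Series combination: Z_total = R + L + C = 4250 - j4568 Ω = 6239∠-47.1° Ω.
Step 4 — Source phasor: V = 97.9∠-145.4° V = -80.59 - j55.59 V.
Step 5 — Current: I = V / Z = -0.002275 - j0.01553 A = 0.01569∠-98.3° A.
Step 6 — Complex power: S = V·I* = 1.046 - j1.125 VA.
Step 7 — Real power: P = Re(S) = 1.046 W.
Step 8 — Reactive power: Q = Im(S) = -1.125 VAR.
Step 9 — Apparent power: |S| = 1.536 VA.
Step 10 — Power factor: PF = P/|S| = 0.6812 (leading).

(a) P = 1.046 W  (b) Q = -1.125 VAR  (c) S = 1.536 VA  (d) PF = 0.6812 (leading)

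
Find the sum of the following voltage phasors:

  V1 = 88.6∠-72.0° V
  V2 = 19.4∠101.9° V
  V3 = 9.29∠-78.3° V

Step 1 — Convert each phasor to rectangular form:
  V1 = 88.6·(cos(-72.0°) + j·sin(-72.0°)) = 27.38 - j84.26 V
  V2 = 19.4·(cos(101.9°) + j·sin(101.9°)) = -4 + j18.98 V
  V3 = 9.29·(cos(-78.3°) + j·sin(-78.3°)) = 1.884 - j9.097 V
Step 2 — Sum components: V_total = 25.26 - j74.38 V.
Step 3 — Convert to polar: |V_total| = 78.55 V, ∠V_total = -71.2°.

V_total = 78.55∠-71.2° V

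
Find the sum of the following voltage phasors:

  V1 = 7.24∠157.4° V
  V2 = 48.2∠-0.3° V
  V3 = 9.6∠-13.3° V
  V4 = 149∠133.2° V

Step 1 — Convert each phasor to rectangular form:
  V1 = 7.24·(cos(157.4°) + j·sin(157.4°)) = -6.684 + j2.782 V
  V2 = 48.2·(cos(-0.3°) + j·sin(-0.3°)) = 48.2 - j0.2524 V
  V3 = 9.6·(cos(-13.3°) + j·sin(-13.3°)) = 9.343 - j2.208 V
  V4 = 149·(cos(133.2°) + j·sin(133.2°)) = -102 + j108.6 V
Step 2 — Sum components: V_total = -51.14 + j108.9 V.
Step 3 — Convert to polar: |V_total| = 120.3 V, ∠V_total = 115.1°.

V_total = 120.3∠115.1° V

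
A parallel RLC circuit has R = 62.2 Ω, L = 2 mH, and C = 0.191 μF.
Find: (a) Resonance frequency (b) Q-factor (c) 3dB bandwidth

Step 1 — Resonance: ω₀ = 1/√(LC) = 1/√(0.002·1.91e-07) = 5.116e+04 rad/s.
Step 2 — f₀ = ω₀/(2π) = 8143 Hz.
Step 3 — Parallel Q: Q = R/(ω₀L) = 62.2/(5.116e+04·0.002) = 0.6078.
Step 4 — Bandwidth: Δω = ω₀/Q = 8.417e+04 rad/s; BW = Δω/(2π) = 1.34e+04 Hz.

(a) f₀ = 8143 Hz  (b) Q = 0.6078  (c) BW = 1.34e+04 Hz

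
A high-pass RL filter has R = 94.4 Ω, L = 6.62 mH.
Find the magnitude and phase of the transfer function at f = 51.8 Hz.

Step 1 — Angular frequency: ω = 2π·51.8 = 325.5 rad/s.
Step 2 — Transfer function: H(jω) = jωL/(R + jωL).
Step 3 — Numerator jωL = j·2.155; denominator R + jωL = 94.4 + j2.155.
Step 4 — H = 0.0005207 + j0.02281.
Step 5 — Magnitude: |H| = 0.02282 (-32.8 dB); phase: φ = 88.7°.

|H| = 0.02282 (-32.8 dB), φ = 88.7°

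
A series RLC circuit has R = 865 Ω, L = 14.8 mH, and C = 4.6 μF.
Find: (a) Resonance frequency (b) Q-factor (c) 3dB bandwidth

Step 1 — Resonance condition Im(Z)=0 gives ω₀ = 1/√(LC).
Step 2 — ω₀ = 1/√(0.0148·4.6e-06) = 3833 rad/s.
Step 3 — f₀ = ω₀/(2π) = 610 Hz.
Step 4 — Series Q: Q = ω₀L/R = 3833·0.0148/865 = 0.06557.
Step 5 — 3dB bandwidth: Δω = ω₀/Q = 5.845e+04 rad/s; BW = Δω/(2π) = 9302 Hz.

(a) f₀ = 610 Hz  (b) Q = 0.06557  (c) BW = 9302 Hz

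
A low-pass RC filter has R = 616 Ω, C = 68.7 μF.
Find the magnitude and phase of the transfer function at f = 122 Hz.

Step 1 — Angular frequency: ω = 2π·122 = 766.5 rad/s.
Step 2 — Transfer function: H(jω) = 1/(1 + jωRC).
Step 3 — Denominator: 1 + jωRC = 1 + j·766.5·616·6.87e-05 = 1 + j32.44.
Step 4 — H = 0.0009494 - j0.0308.
Step 5 — Magnitude: |H| = 0.03081 (-30.2 dB); phase: φ = -88.2°.

|H| = 0.03081 (-30.2 dB), φ = -88.2°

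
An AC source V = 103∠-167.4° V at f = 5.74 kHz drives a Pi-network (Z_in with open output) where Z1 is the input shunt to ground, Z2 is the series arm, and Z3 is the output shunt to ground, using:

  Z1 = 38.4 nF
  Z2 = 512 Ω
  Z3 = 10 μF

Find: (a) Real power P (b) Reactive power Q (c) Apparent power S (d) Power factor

Step 1 — Angular frequency: ω = 2π·f = 2π·5740 = 3.607e+04 rad/s.
Step 2 — Component impedances:
  Z1: Z = 1/(jωC) = -j/(ω·C) = 0 - j722.1 Ω
  Z2: Z = R = 512 Ω
  Z3: Z = 1/(jωC) = -j/(ω·C) = 0 - j2.773 Ω
Step 3 — With open output, the series arm Z2 and the output shunt Z3 appear in series to ground: Z2 + Z3 = 512 - j2.773 Ω.
Step 4 — Parallel with input shunt Z1: Z_in = Z1 || (Z2 + Z3) = 339 - j242.2 Ω = 416.6∠-35.5° Ω.
Step 5 — Source phasor: V = 103∠-167.4° V = -100.5 - j22.47 V.
Step 6 — Current: I = V / Z = -0.165 - j0.1842 A = 0.2472∠-131.9° A.
Step 7 — Complex power: S = V·I* = 20.72 - j14.8 VA.
Step 8 — Real power: P = Re(S) = 20.72 W.
Step 9 — Reactive power: Q = Im(S) = -14.8 VAR.
Step 10 — Apparent power: |S| = 25.47 VA.
Step 11 — Power factor: PF = P/|S| = 0.8136 (leading).

(a) P = 20.72 W  (b) Q = -14.8 VAR  (c) S = 25.47 VA  (d) PF = 0.8136 (leading)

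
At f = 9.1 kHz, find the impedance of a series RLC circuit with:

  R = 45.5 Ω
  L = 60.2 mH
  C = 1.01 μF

Step 1 — Angular frequency: ω = 2π·f = 2π·9100 = 5.718e+04 rad/s.
Step 2 — Component impedances:
  R: Z = R = 45.5 Ω
  L: Z = jωL = j·5.718e+04·0.0602 = 0 + j3442 Ω
  C: Z = 1/(jωC) = -j/(ω·C) = 0 - j17.32 Ω
Step 3 — Series combination: Z_total = R + L + C = 45.5 + j3425 Ω = 3425∠89.2° Ω.

Z = 45.5 + j3425 Ω = 3425∠89.2° Ω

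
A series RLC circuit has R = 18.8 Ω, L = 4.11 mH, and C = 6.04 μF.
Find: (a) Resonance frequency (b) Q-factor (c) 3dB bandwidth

Step 1 — Resonance: ω₀ = 1/√(LC) = 1/√(0.00411·6.04e-06) = 6347 rad/s.
Step 2 — f₀ = ω₀/(2π) = 1010 Hz.
Step 3 — Series Q: Q = ω₀L/R = 6347·0.00411/18.8 = 1.388.
Step 4 — Bandwidth: Δω = ω₀/Q = 4574 rad/s; BW = Δω/(2π) = 728 Hz.

(a) f₀ = 1010 Hz  (b) Q = 1.388  (c) BW = 728 Hz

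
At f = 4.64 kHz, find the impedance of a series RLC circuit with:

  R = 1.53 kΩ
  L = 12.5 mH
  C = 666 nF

Step 1 — Angular frequency: ω = 2π·f = 2π·4640 = 2.915e+04 rad/s.
Step 2 — Component impedances:
  R: Z = R = 1530 Ω
  L: Z = jωL = j·2.915e+04·0.0125 = 0 + j364.4 Ω
  C: Z = 1/(jωC) = -j/(ω·C) = 0 - j51.5 Ω
Step 3 — Series combination: Z_total = R + L + C = 1530 + j312.9 Ω = 1562∠11.6° Ω.

Z = 1530 + j312.9 Ω = 1562∠11.6° Ω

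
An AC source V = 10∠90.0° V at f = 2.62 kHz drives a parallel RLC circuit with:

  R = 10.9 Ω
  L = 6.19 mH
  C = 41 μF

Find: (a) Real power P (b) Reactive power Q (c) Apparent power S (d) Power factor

Step 1 — Angular frequency: ω = 2π·f = 2π·2620 = 1.646e+04 rad/s.
Step 2 — Component impedances:
  R: Z = R = 10.9 Ω
  L: Z = jωL = j·1.646e+04·0.00619 = 0 + j101.9 Ω
  C: Z = 1/(jωC) = -j/(ω·C) = 0 - j1.482 Ω
Step 3 — Parallel combination: 1/Z_total = 1/R + 1/L + 1/C; Z_total = 0.2035 - j1.475 Ω = 1.489∠-82.1° Ω.
Step 4 — Source phasor: V = 10∠90.0° V = 0 + j10 V.
Step 5 — Current: I = V / Z = -6.651 + j0.9174 A = 6.714∠172.1° A.
Step 6 — Complex power: S = V·I* = 9.174 - j66.51 VA.
Step 7 — Real power: P = Re(S) = 9.174 W.
Step 8 — Reactive power: Q = Im(S) = -66.51 VAR.
Step 9 — Apparent power: |S| = 67.14 VA.
Step 10 — Power factor: PF = P/|S| = 0.1366 (leading).

(a) P = 9.174 W  (b) Q = -66.51 VAR  (c) S = 67.14 VA  (d) PF = 0.1366 (leading)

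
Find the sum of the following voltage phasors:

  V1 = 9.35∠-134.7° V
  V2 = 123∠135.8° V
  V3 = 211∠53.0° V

Step 1 — Convert each phasor to rectangular form:
  V1 = 9.35·(cos(-134.7°) + j·sin(-134.7°)) = -6.577 - j6.646 V
  V2 = 123·(cos(135.8°) + j·sin(135.8°)) = -88.18 + j85.75 V
  V3 = 211·(cos(53.0°) + j·sin(53.0°)) = 127 + j168.5 V
Step 2 — Sum components: V_total = 32.23 + j247.6 V.
Step 3 — Convert to polar: |V_total| = 249.7 V, ∠V_total = 82.6°.

V_total = 249.7∠82.6° V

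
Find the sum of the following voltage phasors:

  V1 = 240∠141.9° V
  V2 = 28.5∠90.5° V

Step 1 — Convert each phasor to rectangular form:
  V1 = 240·(cos(141.9°) + j·sin(141.9°)) = -188.9 + j148.1 V
  V2 = 28.5·(cos(90.5°) + j·sin(90.5°)) = -0.2487 + j28.5 V
Step 2 — Sum components: V_total = -189.1 + j176.6 V.
Step 3 — Convert to polar: |V_total| = 258.7 V, ∠V_total = 137.0°.

V_total = 258.7∠137.0° V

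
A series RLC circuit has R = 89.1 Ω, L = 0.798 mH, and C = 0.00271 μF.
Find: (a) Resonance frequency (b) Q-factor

Step 1 — Resonance condition Im(Z)=0 gives ω₀ = 1/√(LC).
Step 2 — ω₀ = 1/√(0.000798·2.71e-09) = 6.8e+05 rad/s.
Step 3 — f₀ = ω₀/(2π) = 1.082e+05 Hz.
Step 4 — Series Q: Q = ω₀L/R = 6.8e+05·0.000798/89.1 = 6.09.

(a) f₀ = 1.082e+05 Hz  (b) Q = 6.09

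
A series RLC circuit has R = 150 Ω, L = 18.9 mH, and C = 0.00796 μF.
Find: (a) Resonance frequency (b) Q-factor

Step 1 — Resonance condition Im(Z)=0 gives ω₀ = 1/√(LC).
Step 2 — ω₀ = 1/√(0.0189·7.96e-09) = 8.153e+04 rad/s.
Step 3 — f₀ = ω₀/(2π) = 1.298e+04 Hz.
Step 4 — Series Q: Q = ω₀L/R = 8.153e+04·0.0189/150 = 10.27.

(a) f₀ = 1.298e+04 Hz  (b) Q = 10.27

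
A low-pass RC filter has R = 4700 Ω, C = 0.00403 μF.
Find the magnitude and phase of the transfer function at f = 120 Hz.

Step 1 — Angular frequency: ω = 2π·120 = 754 rad/s.
Step 2 — Transfer function: H(jω) = 1/(1 + jωRC).
Step 3 — Denominator: 1 + jωRC = 1 + j·754·4700·4.03e-09 = 1 + j0.01428.
Step 4 — H = 0.9998 - j0.01428.
Step 5 — Magnitude: |H| = 0.9999 (-0.0 dB); phase: φ = -0.8°.

|H| = 0.9999 (-0.0 dB), φ = -0.8°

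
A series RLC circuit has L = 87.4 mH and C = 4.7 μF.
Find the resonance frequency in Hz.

Step 1 — Resonance condition Im(Z)=0 gives ω₀ = 1/√(LC).
Step 2 — ω₀ = 1/√(0.0874·4.7e-06) = 1560 rad/s.
Step 3 — f₀ = ω₀/(2π) = 248.3 Hz.

f₀ = 248.3 Hz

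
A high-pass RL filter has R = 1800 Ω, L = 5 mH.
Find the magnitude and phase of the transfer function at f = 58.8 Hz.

Step 1 — Angular frequency: ω = 2π·58.8 = 369.5 rad/s.
Step 2 — Transfer function: H(jω) = jωL/(R + jωL).
Step 3 — Numerator jωL = j·1.847; denominator R + jωL = 1800 + j1.847.
Step 4 — H = 1.053e-06 + j0.001026.
Step 5 — Magnitude: |H| = 0.001026 (-59.8 dB); phase: φ = 89.9°.

|H| = 0.001026 (-59.8 dB), φ = 89.9°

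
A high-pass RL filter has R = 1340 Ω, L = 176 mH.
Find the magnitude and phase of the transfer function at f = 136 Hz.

Step 1 — Angular frequency: ω = 2π·136 = 854.5 rad/s.
Step 2 — Transfer function: H(jω) = jωL/(R + jωL).
Step 3 — Numerator jωL = j·150.4; denominator R + jωL = 1340 + j150.4.
Step 4 — H = 0.01244 + j0.1108.
Step 5 — Magnitude: |H| = 0.1115 (-19.1 dB); phase: φ = 83.6°.

|H| = 0.1115 (-19.1 dB), φ = 83.6°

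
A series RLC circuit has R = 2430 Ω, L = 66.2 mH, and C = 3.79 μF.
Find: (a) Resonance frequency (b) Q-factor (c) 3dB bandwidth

Step 1 — Resonance condition Im(Z)=0 gives ω₀ = 1/√(LC).
Step 2 — ω₀ = 1/√(0.0662·3.79e-06) = 1996 rad/s.
Step 3 — f₀ = ω₀/(2π) = 317.7 Hz.
Step 4 — Series Q: Q = ω₀L/R = 1996·0.0662/2430 = 0.05439.
Step 5 — 3dB bandwidth: Δω = ω₀/Q = 3.671e+04 rad/s; BW = Δω/(2π) = 5842 Hz.

(a) f₀ = 317.7 Hz  (b) Q = 0.05439  (c) BW = 5842 Hz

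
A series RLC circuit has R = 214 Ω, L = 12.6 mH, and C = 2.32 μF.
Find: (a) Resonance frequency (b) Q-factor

Step 1 — Resonance condition Im(Z)=0 gives ω₀ = 1/√(LC).
Step 2 — ω₀ = 1/√(0.0126·2.32e-06) = 5849 rad/s.
Step 3 — f₀ = ω₀/(2π) = 930.9 Hz.
Step 4 — Series Q: Q = ω₀L/R = 5849·0.0126/214 = 0.3444.

(a) f₀ = 930.9 Hz  (b) Q = 0.3444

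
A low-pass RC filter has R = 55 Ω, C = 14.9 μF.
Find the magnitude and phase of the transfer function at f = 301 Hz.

Step 1 — Angular frequency: ω = 2π·301 = 1891 rad/s.
Step 2 — Transfer function: H(jω) = 1/(1 + jωRC).
Step 3 — Denominator: 1 + jωRC = 1 + j·1891·55·1.49e-05 = 1 + j1.55.
Step 4 — H = 0.2939 - j0.4556.
Step 5 — Magnitude: |H| = 0.5422 (-5.3 dB); phase: φ = -57.2°.

|H| = 0.5422 (-5.3 dB), φ = -57.2°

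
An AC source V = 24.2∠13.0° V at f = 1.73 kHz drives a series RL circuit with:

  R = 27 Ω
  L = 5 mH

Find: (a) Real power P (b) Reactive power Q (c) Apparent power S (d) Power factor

Step 1 — Angular frequency: ω = 2π·f = 2π·1730 = 1.087e+04 rad/s.
Step 2 — Component impedances:
  R: Z = R = 27 Ω
  L: Z = jωL = j·1.087e+04·0.005 = 0 + j54.35 Ω
Step 3 — Series combination: Z_total = R + L = 27 + j54.35 Ω = 60.69∠63.6° Ω.
Step 4 — Source phasor: V = 24.2∠13.0° V = 23.58 + j5.444 V.
Step 5 — Current: I = V / Z = 0.2532 - j0.3081 A = 0.3988∠-50.6° A.
Step 6 — Complex power: S = V·I* = 4.293 + j8.643 VA.
Step 7 — Real power: P = Re(S) = 4.293 W.
Step 8 — Reactive power: Q = Im(S) = 8.643 VAR.
Step 9 — Apparent power: |S| = 9.65 VA.
Step 10 — Power factor: PF = P/|S| = 0.4449 (lagging).

(a) P = 4.293 W  (b) Q = 8.643 VAR  (c) S = 9.65 VA  (d) PF = 0.4449 (lagging)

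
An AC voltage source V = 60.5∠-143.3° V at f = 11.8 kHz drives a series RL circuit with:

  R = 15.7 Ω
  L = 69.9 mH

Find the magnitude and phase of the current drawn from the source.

Step 1 — Angular frequency: ω = 2π·f = 2π·1.18e+04 = 7.414e+04 rad/s.
Step 2 — Component impedances:
  R: Z = R = 15.7 Ω
  L: Z = jωL = j·7.414e+04·0.0699 = 0 + j5182 Ω
Step 3 — Series combination: Z_total = R + L = 15.7 + j5182 Ω = 5183∠89.8° Ω.
Step 4 — Source phasor: V = 60.5∠-143.3° V = -48.51 - j36.16 V.
Step 5 — Ohm's law: I = V / Z_total = (-48.51 - j36.16) / (15.7 + j5182) = -0.007005 + j0.009339 A.
Step 6 — Convert to polar: |I| = 0.01167 A, ∠I = 126.9°.

I = 0.01167∠126.9° A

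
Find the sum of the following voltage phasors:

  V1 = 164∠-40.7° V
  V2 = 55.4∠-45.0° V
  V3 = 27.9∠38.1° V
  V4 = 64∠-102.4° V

Step 1 — Convert each phasor to rectangular form:
  V1 = 164·(cos(-40.7°) + j·sin(-40.7°)) = 124.3 - j106.9 V
  V2 = 55.4·(cos(-45.0°) + j·sin(-45.0°)) = 39.17 - j39.17 V
  V3 = 27.9·(cos(38.1°) + j·sin(38.1°)) = 21.96 + j17.22 V
  V4 = 64·(cos(-102.4°) + j·sin(-102.4°)) = -13.74 - j62.51 V
Step 2 — Sum components: V_total = 171.7 - j191.4 V.
Step 3 — Convert to polar: |V_total| = 257.1 V, ∠V_total = -48.1°.

V_total = 257.1∠-48.1° V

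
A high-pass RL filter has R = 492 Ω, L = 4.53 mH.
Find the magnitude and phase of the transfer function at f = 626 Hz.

Step 1 — Angular frequency: ω = 2π·626 = 3933 rad/s.
Step 2 — Transfer function: H(jω) = jωL/(R + jωL).
Step 3 — Numerator jωL = j·17.82; denominator R + jωL = 492 + j17.82.
Step 4 — H = 0.00131 + j0.03617.
Step 5 — Magnitude: |H| = 0.03619 (-28.8 dB); phase: φ = 87.9°.

|H| = 0.03619 (-28.8 dB), φ = 87.9°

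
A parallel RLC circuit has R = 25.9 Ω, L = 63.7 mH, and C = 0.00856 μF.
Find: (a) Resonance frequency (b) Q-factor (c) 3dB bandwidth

Step 1 — Resonance: ω₀ = 1/√(LC) = 1/√(0.0637·8.56e-09) = 4.282e+04 rad/s.
Step 2 — f₀ = ω₀/(2π) = 6816 Hz.
Step 3 — Parallel Q: Q = R/(ω₀L) = 25.9/(4.282e+04·0.0637) = 0.009494.
Step 4 — Bandwidth: Δω = ω₀/Q = 4.511e+06 rad/s; BW = Δω/(2π) = 7.179e+05 Hz.

(a) f₀ = 6816 Hz  (b) Q = 0.009494  (c) BW = 7.179e+05 Hz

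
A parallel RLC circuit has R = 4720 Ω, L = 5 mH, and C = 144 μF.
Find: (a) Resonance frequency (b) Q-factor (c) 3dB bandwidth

Step 1 — Resonance: ω₀ = 1/√(LC) = 1/√(0.005·0.000144) = 1179 rad/s.
Step 2 — f₀ = ω₀/(2π) = 187.6 Hz.
Step 3 — Parallel Q: Q = R/(ω₀L) = 4720/(1179·0.005) = 801.
Step 4 — Bandwidth: Δω = ω₀/Q = 1.471 rad/s; BW = Δω/(2π) = 0.2342 Hz.

(a) f₀ = 187.6 Hz  (b) Q = 801  (c) BW = 0.2342 Hz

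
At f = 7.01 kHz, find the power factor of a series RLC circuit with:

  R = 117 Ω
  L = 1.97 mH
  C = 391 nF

Step 1 — Angular frequency: ω = 2π·f = 2π·7010 = 4.405e+04 rad/s.
Step 2 — Component impedances:
  R: Z = R = 117 Ω
  L: Z = jωL = j·4.405e+04·0.00197 = 0 + j86.77 Ω
  C: Z = 1/(jωC) = -j/(ω·C) = 0 - j58.07 Ω
Step 3 — Series combination: Z_total = R + L + C = 117 + j28.7 Ω = 120.5∠13.8° Ω.
Step 4 — Power factor: PF = cos(φ) = Re(Z)/|Z| = 117/120.47 = 0.9712.
Step 5 — Type: Im(Z) = 28.7 ⇒ lagging (phase φ = 13.8°).

PF = 0.9712 (lagging, φ = 13.8°)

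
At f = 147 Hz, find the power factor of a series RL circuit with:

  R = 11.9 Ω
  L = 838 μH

Step 1 — Angular frequency: ω = 2π·f = 2π·147 = 923.6 rad/s.
Step 2 — Component impedances:
  R: Z = R = 11.9 Ω
  L: Z = jωL = j·923.6·0.000838 = 0 + j0.774 Ω
Step 3 — Series combination: Z_total = R + L = 11.9 + j0.774 Ω = 11.93∠3.7° Ω.
Step 4 — Power factor: PF = cos(φ) = Re(Z)/|Z| = 11.9/11.925 = 0.9979.
Step 5 — Type: Im(Z) = 0.774 ⇒ lagging (phase φ = 3.7°).

PF = 0.9979 (lagging, φ = 3.7°)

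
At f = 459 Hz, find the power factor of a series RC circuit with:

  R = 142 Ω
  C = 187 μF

Step 1 — Angular frequency: ω = 2π·f = 2π·459 = 2884 rad/s.
Step 2 — Component impedances:
  R: Z = R = 142 Ω
  C: Z = 1/(jωC) = -j/(ω·C) = 0 - j1.854 Ω
Step 3 — Series combination: Z_total = R + C = 142 - j1.854 Ω = 142∠-0.7° Ω.
Step 4 — Power factor: PF = cos(φ) = Re(Z)/|Z| = 142/142.01 = 0.9999.
Step 5 — Type: Im(Z) = -1.854 ⇒ leading (phase φ = -0.7°).

PF = 0.9999 (leading, φ = -0.7°)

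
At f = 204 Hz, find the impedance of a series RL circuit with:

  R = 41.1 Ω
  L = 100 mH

Step 1 — Angular frequency: ω = 2π·f = 2π·204 = 1282 rad/s.
Step 2 — Component impedances:
  R: Z = R = 41.1 Ω
  L: Z = jωL = j·1282·0.1 = 0 + j128.2 Ω
Step 3 — Series combination: Z_total = R + L = 41.1 + j128.2 Ω = 134.6∠72.2° Ω.

Z = 41.1 + j128.2 Ω = 134.6∠72.2° Ω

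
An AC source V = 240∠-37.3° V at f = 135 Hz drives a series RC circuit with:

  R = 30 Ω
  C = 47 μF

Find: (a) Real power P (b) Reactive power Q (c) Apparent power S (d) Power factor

Step 1 — Angular frequency: ω = 2π·f = 2π·135 = 848.2 rad/s.
Step 2 — Component impedances:
  R: Z = R = 30 Ω
  C: Z = 1/(jωC) = -j/(ω·C) = 0 - j25.08 Ω
Step 3 — Series combination: Z_total = R + C = 30 - j25.08 Ω = 39.1∠-39.9° Ω.
Step 4 — Source phasor: V = 240∠-37.3° V = 190.9 - j145.4 V.
Step 5 — Current: I = V / Z = 6.131 + j0.2784 A = 6.137∠2.6° A.
Step 6 — Complex power: S = V·I* = 1130 - j944.8 VA.
Step 7 — Real power: P = Re(S) = 1130 W.
Step 8 — Reactive power: Q = Im(S) = -944.8 VAR.
Step 9 — Apparent power: |S| = 1473 VA.
Step 10 — Power factor: PF = P/|S| = 0.7672 (leading).

(a) P = 1130 W  (b) Q = -944.8 VAR  (c) S = 1473 VA  (d) PF = 0.7672 (leading)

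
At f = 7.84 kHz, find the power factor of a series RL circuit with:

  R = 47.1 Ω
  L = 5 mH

Step 1 — Angular frequency: ω = 2π·f = 2π·7840 = 4.926e+04 rad/s.
Step 2 — Component impedances:
  R: Z = R = 47.1 Ω
  L: Z = jωL = j·4.926e+04·0.005 = 0 + j246.3 Ω
Step 3 — Series combination: Z_total = R + L = 47.1 + j246.3 Ω = 250.8∠79.2° Ω.
Step 4 — Power factor: PF = cos(φ) = Re(Z)/|Z| = 47.1/250.8 = 0.1878.
Step 5 — Type: Im(Z) = 246.3 ⇒ lagging (phase φ = 79.2°).

PF = 0.1878 (lagging, φ = 79.2°)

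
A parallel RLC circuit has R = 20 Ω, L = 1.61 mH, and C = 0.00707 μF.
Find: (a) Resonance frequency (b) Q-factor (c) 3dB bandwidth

Step 1 — Resonance: ω₀ = 1/√(LC) = 1/√(0.00161·7.07e-09) = 2.964e+05 rad/s.
Step 2 — f₀ = ω₀/(2π) = 4.717e+04 Hz.
Step 3 — Parallel Q: Q = R/(ω₀L) = 20/(2.964e+05·0.00161) = 0.04191.
Step 4 — Bandwidth: Δω = ω₀/Q = 7.072e+06 rad/s; BW = Δω/(2π) = 1.126e+06 Hz.

(a) f₀ = 4.717e+04 Hz  (b) Q = 0.04191  (c) BW = 1.126e+06 Hz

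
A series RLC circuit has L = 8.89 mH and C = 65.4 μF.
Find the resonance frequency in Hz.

Step 1 — Resonance condition Im(Z)=0 gives ω₀ = 1/√(LC).
Step 2 — ω₀ = 1/√(0.00889·6.54e-05) = 1311 rad/s.
Step 3 — f₀ = ω₀/(2π) = 208.7 Hz.

f₀ = 208.7 Hz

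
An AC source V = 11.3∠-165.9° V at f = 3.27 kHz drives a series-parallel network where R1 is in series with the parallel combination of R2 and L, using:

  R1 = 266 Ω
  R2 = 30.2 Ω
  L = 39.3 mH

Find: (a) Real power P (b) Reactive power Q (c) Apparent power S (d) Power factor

Step 1 — Angular frequency: ω = 2π·f = 2π·3270 = 2.055e+04 rad/s.
Step 2 — Component impedances:
  R1: Z = R = 266 Ω
  R2: Z = R = 30.2 Ω
  L: Z = jωL = j·2.055e+04·0.0393 = 0 + j807.5 Ω
Step 3 — Parallel branch: R2 || L = 1/(1/R2 + 1/L) = 30.16 + j1.128 Ω.
Step 4 — Series with R1: Z_total = R1 + (R2 || L) = 296.2 + j1.128 Ω = 296.2∠0.2° Ω.
Step 5 — Source phasor: V = 11.3∠-165.9° V = -10.96 - j2.753 V.
Step 6 — Current: I = V / Z = -0.03704 - j0.009154 A = 0.03816∠-166.1° A.
Step 7 — Complex power: S = V·I* = 0.4311 + j0.001642 VA.
Step 8 — Real power: P = Re(S) = 0.4311 W.
Step 9 — Reactive power: Q = Im(S) = 0.001642 VAR.
Step 10 — Apparent power: |S| = 0.4312 VA.
Step 11 — Power factor: PF = P/|S| = 1 (lagging).

(a) P = 0.4311 W  (b) Q = 0.001642 VAR  (c) S = 0.4312 VA  (d) PF = 1 (lagging)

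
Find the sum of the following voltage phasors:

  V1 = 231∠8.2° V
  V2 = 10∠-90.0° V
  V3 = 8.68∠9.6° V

Step 1 — Convert each phasor to rectangular form:
  V1 = 231·(cos(8.2°) + j·sin(8.2°)) = 228.6 + j32.95 V
  V2 = 10·(cos(-90.0°) + j·sin(-90.0°)) = 0 - j10 V
  V3 = 8.68·(cos(9.6°) + j·sin(9.6°)) = 8.558 + j1.448 V
Step 2 — Sum components: V_total = 237.2 + j24.39 V.
Step 3 — Convert to polar: |V_total| = 238.4 V, ∠V_total = 5.9°.

V_total = 238.4∠5.9° V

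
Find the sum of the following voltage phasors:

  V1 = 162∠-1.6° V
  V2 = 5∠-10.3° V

Step 1 — Convert each phasor to rectangular form:
  V1 = 162·(cos(-1.6°) + j·sin(-1.6°)) = 161.9 - j4.523 V
  V2 = 5·(cos(-10.3°) + j·sin(-10.3°)) = 4.919 - j0.894 V
Step 2 — Sum components: V_total = 166.9 - j5.417 V.
Step 3 — Convert to polar: |V_total| = 166.9 V, ∠V_total = -1.9°.

V_total = 166.9∠-1.9° V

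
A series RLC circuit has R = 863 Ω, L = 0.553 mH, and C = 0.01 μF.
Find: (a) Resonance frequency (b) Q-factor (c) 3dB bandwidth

Step 1 — Resonance: ω₀ = 1/√(LC) = 1/√(0.000553·1e-08) = 4.252e+05 rad/s.
Step 2 — f₀ = ω₀/(2π) = 6.768e+04 Hz.
Step 3 — Series Q: Q = ω₀L/R = 4.252e+05·0.000553/863 = 0.2725.
Step 4 — Bandwidth: Δω = ω₀/Q = 1.561e+06 rad/s; BW = Δω/(2π) = 2.484e+05 Hz.

(a) f₀ = 6.768e+04 Hz  (b) Q = 0.2725  (c) BW = 2.484e+05 Hz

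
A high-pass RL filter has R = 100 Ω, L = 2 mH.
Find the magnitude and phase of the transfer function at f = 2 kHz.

Step 1 — Angular frequency: ω = 2π·2000 = 1.257e+04 rad/s.
Step 2 — Transfer function: H(jω) = jωL/(R + jωL).
Step 3 — Numerator jωL = j·25.13; denominator R + jωL = 100 + j25.13.
Step 4 — H = 0.05941 + j0.2364.
Step 5 — Magnitude: |H| = 0.2437 (-12.3 dB); phase: φ = 75.9°.

|H| = 0.2437 (-12.3 dB), φ = 75.9°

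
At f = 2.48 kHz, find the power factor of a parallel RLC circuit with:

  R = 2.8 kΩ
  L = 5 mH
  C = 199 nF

Step 1 — Angular frequency: ω = 2π·f = 2π·2480 = 1.558e+04 rad/s.
Step 2 — Component impedances:
  R: Z = R = 2800 Ω
  L: Z = jωL = j·1.558e+04·0.005 = 0 + j77.91 Ω
  C: Z = 1/(jωC) = -j/(ω·C) = 0 - j322.5 Ω
Step 3 — Parallel combination: 1/Z_total = 1/R + 1/L + 1/C; Z_total = 3.764 + j102.6 Ω = 102.7∠87.9° Ω.
Step 4 — Power factor: PF = cos(φ) = Re(Z)/|Z| = 3.76407/102.662 = 0.03666.
Step 5 — Type: Im(Z) = 102.6 ⇒ lagging (phase φ = 87.9°).

PF = 0.03666 (lagging, φ = 87.9°)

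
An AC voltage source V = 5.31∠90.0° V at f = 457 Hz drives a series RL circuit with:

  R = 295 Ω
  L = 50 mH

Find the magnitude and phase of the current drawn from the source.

Step 1 — Angular frequency: ω = 2π·f = 2π·457 = 2871 rad/s.
Step 2 — Component impedances:
  R: Z = R = 295 Ω
  L: Z = jωL = j·2871·0.05 = 0 + j143.6 Ω
Step 3 — Series combination: Z_total = R + L = 295 + j143.6 Ω = 328.1∠26.0° Ω.
Step 4 — Source phasor: V = 5.31∠90.0° V = 0 + j5.31 V.
Step 5 — Ohm's law: I = V / Z_total = (0 + j5.31) / (295 + j143.6) = 0.007083 + j0.01455 A.
Step 6 — Convert to polar: |I| = 0.01618 A, ∠I = 64.0°.

I = 0.01618∠64.0° A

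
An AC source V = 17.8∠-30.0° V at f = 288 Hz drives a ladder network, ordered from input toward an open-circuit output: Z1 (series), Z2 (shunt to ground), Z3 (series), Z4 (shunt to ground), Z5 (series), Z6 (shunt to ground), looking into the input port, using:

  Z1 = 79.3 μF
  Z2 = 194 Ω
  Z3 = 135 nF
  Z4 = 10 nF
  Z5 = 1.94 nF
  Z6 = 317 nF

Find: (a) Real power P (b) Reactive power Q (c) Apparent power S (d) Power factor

Step 1 — Angular frequency: ω = 2π·f = 2π·288 = 1810 rad/s.
Step 2 — Component impedances:
  Z1: Z = 1/(jωC) = -j/(ω·C) = 0 - j6.969 Ω
  Z2: Z = R = 194 Ω
  Z3: Z = 1/(jωC) = -j/(ω·C) = 0 - j4093 Ω
  Z4: Z = 1/(jωC) = -j/(ω·C) = 0 - j5.526e+04 Ω
  Z5: Z = 1/(jωC) = -j/(ω·C) = 0 - j2.849e+05 Ω
  Z6: Z = 1/(jωC) = -j/(ω·C) = 0 - j1743 Ω
Step 3 — Ladder network (open output): work backward from the far end, alternating series and parallel combinations. Z_in = 194 - j7.715 Ω = 194.2∠-2.3° Ω.
Step 4 — Source phasor: V = 17.8∠-30.0° V = 15.42 - j8.9 V.
Step 5 — Current: I = V / Z = 0.08116 - j0.04265 A = 0.09168∠-27.7° A.
Step 6 — Complex power: S = V·I* = 1.631 - j0.06485 VA.
Step 7 — Real power: P = Re(S) = 1.631 W.
Step 8 — Reactive power: Q = Im(S) = -0.06485 VAR.
Step 9 — Apparent power: |S| = 1.632 VA.
Step 10 — Power factor: PF = P/|S| = 0.9992 (leading).

(a) P = 1.631 W  (b) Q = -0.06485 VAR  (c) S = 1.632 VA  (d) PF = 0.9992 (leading)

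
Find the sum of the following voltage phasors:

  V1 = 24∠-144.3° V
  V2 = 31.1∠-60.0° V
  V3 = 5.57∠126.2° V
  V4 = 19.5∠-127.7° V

Step 1 — Convert each phasor to rectangular form:
  V1 = 24·(cos(-144.3°) + j·sin(-144.3°)) = -19.49 - j14 V
  V2 = 31.1·(cos(-60.0°) + j·sin(-60.0°)) = 15.55 - j26.93 V
  V3 = 5.57·(cos(126.2°) + j·sin(126.2°)) = -3.29 + j4.495 V
  V4 = 19.5·(cos(-127.7°) + j·sin(-127.7°)) = -11.92 - j15.43 V
Step 2 — Sum components: V_total = -19.15 - j51.87 V.
Step 3 — Convert to polar: |V_total| = 55.3 V, ∠V_total = -110.3°.

V_total = 55.3∠-110.3° V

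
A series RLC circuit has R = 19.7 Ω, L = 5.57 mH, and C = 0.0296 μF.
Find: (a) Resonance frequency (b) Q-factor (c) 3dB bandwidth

Step 1 — Resonance condition Im(Z)=0 gives ω₀ = 1/√(LC).
Step 2 — ω₀ = 1/√(0.00557·2.96e-08) = 7.788e+04 rad/s.
Step 3 — f₀ = ω₀/(2π) = 1.24e+04 Hz.
Step 4 — Series Q: Q = ω₀L/R = 7.788e+04·0.00557/19.7 = 22.02.
Step 5 — 3dB bandwidth: Δω = ω₀/Q = 3537 rad/s; BW = Δω/(2π) = 562.9 Hz.

(a) f₀ = 1.24e+04 Hz  (b) Q = 22.02  (c) BW = 562.9 Hz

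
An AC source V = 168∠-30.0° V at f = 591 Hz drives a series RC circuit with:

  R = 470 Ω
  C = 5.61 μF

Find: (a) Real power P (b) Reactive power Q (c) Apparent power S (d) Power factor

Step 1 — Angular frequency: ω = 2π·f = 2π·591 = 3713 rad/s.
Step 2 — Component impedances:
  R: Z = R = 470 Ω
  C: Z = 1/(jωC) = -j/(ω·C) = 0 - j48 Ω
Step 3 — Series combination: Z_total = R + C = 470 - j48 Ω = 472.4∠-5.8° Ω.
Step 4 — Source phasor: V = 168∠-30.0° V = 145.5 - j84 V.
Step 5 — Current: I = V / Z = 0.3244 - j0.1456 A = 0.3556∠-24.2° A.
Step 6 — Complex power: S = V·I* = 59.43 - j6.07 VA.
Step 7 — Real power: P = Re(S) = 59.43 W.
Step 8 — Reactive power: Q = Im(S) = -6.07 VAR.
Step 9 — Apparent power: |S| = 59.74 VA.
Step 10 — Power factor: PF = P/|S| = 0.9948 (leading).

(a) P = 59.43 W  (b) Q = -6.07 VAR  (c) S = 59.74 VA  (d) PF = 0.9948 (leading)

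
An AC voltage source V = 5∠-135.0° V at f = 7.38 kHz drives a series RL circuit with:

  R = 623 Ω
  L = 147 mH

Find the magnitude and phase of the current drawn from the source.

Step 1 — Angular frequency: ω = 2π·f = 2π·7380 = 4.637e+04 rad/s.
Step 2 — Component impedances:
  R: Z = R = 623 Ω
  L: Z = jωL = j·4.637e+04·0.147 = 0 + j6816 Ω
Step 3 — Series combination: Z_total = R + L = 623 + j6816 Ω = 6845∠84.8° Ω.
Step 4 — Source phasor: V = 5∠-135.0° V = -3.536 - j3.536 V.
Step 5 — Ohm's law: I = V / Z_total = (-3.536 - j3.536) / (623 + j6816) = -0.0005614 + j0.0004674 A.
Step 6 — Convert to polar: |I| = 0.0007305 A, ∠I = 140.2°.

I = 0.0007305∠140.2° A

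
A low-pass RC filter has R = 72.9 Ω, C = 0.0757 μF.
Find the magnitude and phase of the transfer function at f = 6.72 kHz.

Step 1 — Angular frequency: ω = 2π·6720 = 4.222e+04 rad/s.
Step 2 — Transfer function: H(jω) = 1/(1 + jωRC).
Step 3 — Denominator: 1 + jωRC = 1 + j·4.222e+04·72.9·7.57e-08 = 1 + j0.233.
Step 4 — H = 0.9485 - j0.221.
Step 5 — Magnitude: |H| = 0.9739 (-0.2 dB); phase: φ = -13.1°.

|H| = 0.9739 (-0.2 dB), φ = -13.1°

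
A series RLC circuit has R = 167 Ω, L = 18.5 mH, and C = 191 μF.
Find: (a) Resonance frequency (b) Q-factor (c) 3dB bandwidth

Step 1 — Resonance: ω₀ = 1/√(LC) = 1/√(0.0185·0.000191) = 532 rad/s.
Step 2 — f₀ = ω₀/(2π) = 84.67 Hz.
Step 3 — Series Q: Q = ω₀L/R = 532·0.0185/167 = 0.05893.
Step 4 — Bandwidth: Δω = ω₀/Q = 9027 rad/s; BW = Δω/(2π) = 1437 Hz.

(a) f₀ = 84.67 Hz  (b) Q = 0.05893  (c) BW = 1437 Hz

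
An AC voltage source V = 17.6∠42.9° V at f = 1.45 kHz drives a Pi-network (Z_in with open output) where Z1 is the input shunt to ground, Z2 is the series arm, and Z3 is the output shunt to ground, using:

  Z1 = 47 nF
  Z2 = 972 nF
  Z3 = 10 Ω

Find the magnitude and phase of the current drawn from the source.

Step 1 — Angular frequency: ω = 2π·f = 2π·1450 = 9111 rad/s.
Step 2 — Component impedances:
  Z1: Z = 1/(jωC) = -j/(ω·C) = 0 - j2335 Ω
  Z2: Z = 1/(jωC) = -j/(ω·C) = 0 - j112.9 Ω
  Z3: Z = R = 10 Ω
Step 3 — With open output, the series arm Z2 and the output shunt Z3 appear in series to ground: Z2 + Z3 = 10 - j112.9 Ω.
Step 4 — Parallel with input shunt Z1: Z_in = Z1 || (Z2 + Z3) = 9.099 - j107.8 Ω = 108.1∠-85.2° Ω.
Step 5 — Source phasor: V = 17.6∠42.9° V = 12.89 + j11.98 V.
Step 6 — Ohm's law: I = V / Z_total = (12.89 + j11.98) / (9.099 - j107.8) = -0.1004 + j0.1281 A.
Step 7 — Convert to polar: |I| = 0.1628 A, ∠I = 128.1°.

I = 0.1628∠128.1° A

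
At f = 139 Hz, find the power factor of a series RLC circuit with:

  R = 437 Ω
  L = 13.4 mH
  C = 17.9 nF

Step 1 — Angular frequency: ω = 2π·f = 2π·139 = 873.4 rad/s.
Step 2 — Component impedances:
  R: Z = R = 437 Ω
  L: Z = jωL = j·873.4·0.0134 = 0 + j11.7 Ω
  C: Z = 1/(jωC) = -j/(ω·C) = 0 - j6.397e+04 Ω
Step 3 — Series combination: Z_total = R + L + C = 437 - j6.395e+04 Ω = 6.396e+04∠-89.6° Ω.
Step 4 — Power factor: PF = cos(φ) = Re(Z)/|Z| = 437/63956 = 0.006833.
Step 5 — Type: Im(Z) = -6.395e+04 ⇒ leading (phase φ = -89.6°).

PF = 0.006833 (leading, φ = -89.6°)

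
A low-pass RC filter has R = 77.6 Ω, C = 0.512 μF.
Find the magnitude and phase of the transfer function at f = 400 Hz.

Step 1 — Angular frequency: ω = 2π·400 = 2513 rad/s.
Step 2 — Transfer function: H(jω) = 1/(1 + jωRC).
Step 3 — Denominator: 1 + jωRC = 1 + j·2513·77.6·5.12e-07 = 1 + j0.09986.
Step 4 — H = 0.9901 - j0.09887.
Step 5 — Magnitude: |H| = 0.9951 (-0.0 dB); phase: φ = -5.7°.

|H| = 0.9951 (-0.0 dB), φ = -5.7°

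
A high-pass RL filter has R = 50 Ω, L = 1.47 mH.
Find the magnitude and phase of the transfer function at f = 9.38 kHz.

Step 1 — Angular frequency: ω = 2π·9380 = 5.894e+04 rad/s.
Step 2 — Transfer function: H(jω) = jωL/(R + jωL).
Step 3 — Numerator jωL = j·86.64; denominator R + jωL = 50 + j86.64.
Step 4 — H = 0.7501 + j0.4329.
Step 5 — Magnitude: |H| = 0.8661 (-1.2 dB); phase: φ = 30.0°.

|H| = 0.8661 (-1.2 dB), φ = 30.0°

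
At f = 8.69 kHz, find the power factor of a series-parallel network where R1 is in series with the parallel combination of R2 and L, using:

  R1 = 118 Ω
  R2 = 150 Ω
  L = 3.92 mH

Step 1 — Angular frequency: ω = 2π·f = 2π·8690 = 5.46e+04 rad/s.
Step 2 — Component impedances:
  R1: Z = R = 118 Ω
  R2: Z = R = 150 Ω
  L: Z = jωL = j·5.46e+04·0.00392 = 0 + j214 Ω
Step 3 — Parallel branch: R2 || L = 1/(1/R2 + 1/L) = 100.6 + j70.5 Ω.
Step 4 — Series with R1: Z_total = R1 + (R2 || L) = 218.6 + j70.5 Ω = 229.7∠17.9° Ω.
Step 5 — Power factor: PF = cos(φ) = Re(Z)/|Z| = 218.6/229.7 = 0.9517.
Step 6 — Type: Im(Z) = 70.5 ⇒ lagging (phase φ = 17.9°).

PF = 0.9517 (lagging, φ = 17.9°)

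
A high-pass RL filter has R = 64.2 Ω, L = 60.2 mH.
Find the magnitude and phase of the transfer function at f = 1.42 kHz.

Step 1 — Angular frequency: ω = 2π·1420 = 8922 rad/s.
Step 2 — Transfer function: H(jω) = jωL/(R + jωL).
Step 3 — Numerator jωL = j·537.1; denominator R + jωL = 64.2 + j537.1.
Step 4 — H = 0.9859 + j0.1178.
Step 5 — Magnitude: |H| = 0.9929 (-0.1 dB); phase: φ = 6.8°.

|H| = 0.9929 (-0.1 dB), φ = 6.8°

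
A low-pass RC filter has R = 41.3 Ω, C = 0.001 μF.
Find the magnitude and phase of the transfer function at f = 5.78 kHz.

Step 1 — Angular frequency: ω = 2π·5780 = 3.632e+04 rad/s.
Step 2 — Transfer function: H(jω) = 1/(1 + jωRC).
Step 3 — Denominator: 1 + jωRC = 1 + j·3.632e+04·41.3·1e-09 = 1 + j0.0015.
Step 4 — H = 1 - j0.0015.
Step 5 — Magnitude: |H| = 1 (-0.0 dB); phase: φ = -0.1°.

|H| = 1 (-0.0 dB), φ = -0.1°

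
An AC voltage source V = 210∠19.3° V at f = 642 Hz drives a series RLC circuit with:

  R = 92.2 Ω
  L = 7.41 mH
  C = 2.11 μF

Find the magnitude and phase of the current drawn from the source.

Step 1 — Angular frequency: ω = 2π·f = 2π·642 = 4034 rad/s.
Step 2 — Component impedances:
  R: Z = R = 92.2 Ω
  L: Z = jωL = j·4034·0.00741 = 0 + j29.89 Ω
  C: Z = 1/(jωC) = -j/(ω·C) = 0 - j117.5 Ω
Step 3 — Series combination: Z_total = R + L + C = 92.2 - j87.6 Ω = 127.2∠-43.5° Ω.
Step 4 — Source phasor: V = 210∠19.3° V = 198.2 + j69.41 V.
Step 5 — Ohm's law: I = V / Z_total = (198.2 + j69.41) / (92.2 - j87.6) = 0.7539 + j1.469 A.
Step 6 — Convert to polar: |I| = 1.651 A, ∠I = 62.8°.

I = 1.651∠62.8° A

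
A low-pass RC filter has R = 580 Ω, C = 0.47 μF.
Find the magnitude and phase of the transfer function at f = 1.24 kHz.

Step 1 — Angular frequency: ω = 2π·1240 = 7791 rad/s.
Step 2 — Transfer function: H(jω) = 1/(1 + jωRC).
Step 3 — Denominator: 1 + jωRC = 1 + j·7791·580·4.7e-07 = 1 + j2.124.
Step 4 — H = 0.1815 - j0.3854.
Step 5 — Magnitude: |H| = 0.426 (-7.4 dB); phase: φ = -64.8°.

|H| = 0.426 (-7.4 dB), φ = -64.8°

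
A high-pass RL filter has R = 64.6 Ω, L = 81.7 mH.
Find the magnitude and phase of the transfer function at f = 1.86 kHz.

Step 1 — Angular frequency: ω = 2π·1860 = 1.169e+04 rad/s.
Step 2 — Transfer function: H(jω) = jωL/(R + jωL).
Step 3 — Numerator jωL = j·954.8; denominator R + jωL = 64.6 + j954.8.
Step 4 — H = 0.9954 + j0.06735.
Step 5 — Magnitude: |H| = 0.9977 (-0.0 dB); phase: φ = 3.9°.

|H| = 0.9977 (-0.0 dB), φ = 3.9°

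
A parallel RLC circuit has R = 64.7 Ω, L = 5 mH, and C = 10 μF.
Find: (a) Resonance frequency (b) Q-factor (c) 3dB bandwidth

Step 1 — Resonance: ω₀ = 1/√(LC) = 1/√(0.005·1e-05) = 4472 rad/s.
Step 2 — f₀ = ω₀/(2π) = 711.8 Hz.
Step 3 — Parallel Q: Q = R/(ω₀L) = 64.7/(4472·0.005) = 2.893.
Step 4 — Bandwidth: Δω = ω₀/Q = 1546 rad/s; BW = Δω/(2π) = 246 Hz.

(a) f₀ = 711.8 Hz  (b) Q = 2.893  (c) BW = 246 Hz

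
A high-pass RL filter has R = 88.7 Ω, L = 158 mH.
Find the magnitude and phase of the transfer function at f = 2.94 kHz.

Step 1 — Angular frequency: ω = 2π·2940 = 1.847e+04 rad/s.
Step 2 — Transfer function: H(jω) = jωL/(R + jωL).
Step 3 — Numerator jωL = j·2919; denominator R + jωL = 88.7 + j2919.
Step 4 — H = 0.9991 + j0.03036.
Step 5 — Magnitude: |H| = 0.9995 (-0.0 dB); phase: φ = 1.7°.

|H| = 0.9995 (-0.0 dB), φ = 1.7°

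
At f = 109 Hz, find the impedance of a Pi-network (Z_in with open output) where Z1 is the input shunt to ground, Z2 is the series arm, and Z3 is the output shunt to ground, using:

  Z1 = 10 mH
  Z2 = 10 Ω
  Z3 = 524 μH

Step 1 — Angular frequency: ω = 2π·f = 2π·109 = 684.9 rad/s.
Step 2 — Component impedances:
  Z1: Z = jωL = j·684.9·0.01 = 0 + j6.849 Ω
  Z2: Z = R = 10 Ω
  Z3: Z = jωL = j·684.9·0.000524 = 0 + j0.3589 Ω
Step 3 — With open output, the series arm Z2 and the output shunt Z3 appear in series to ground: Z2 + Z3 = 10 + j0.3589 Ω.
Step 4 — Parallel with input shunt Z1: Z_in = Z1 || (Z2 + Z3) = 3.087 + j4.624 Ω = 5.56∠56.3° Ω.

Z = 3.087 + j4.624 Ω = 5.56∠56.3° Ω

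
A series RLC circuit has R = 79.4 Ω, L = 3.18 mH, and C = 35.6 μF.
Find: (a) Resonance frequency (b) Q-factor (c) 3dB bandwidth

Step 1 — Resonance: ω₀ = 1/√(LC) = 1/√(0.00318·3.56e-05) = 2972 rad/s.
Step 2 — f₀ = ω₀/(2π) = 473 Hz.
Step 3 — Series Q: Q = ω₀L/R = 2972·0.00318/79.4 = 0.119.
Step 4 — Bandwidth: Δω = ω₀/Q = 2.497e+04 rad/s; BW = Δω/(2π) = 3974 Hz.

(a) f₀ = 473 Hz  (b) Q = 0.119  (c) BW = 3974 Hz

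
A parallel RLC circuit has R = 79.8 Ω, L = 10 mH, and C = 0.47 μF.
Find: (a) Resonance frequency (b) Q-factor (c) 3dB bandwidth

Step 1 — Resonance: ω₀ = 1/√(LC) = 1/√(0.01·4.7e-07) = 1.459e+04 rad/s.
Step 2 — f₀ = ω₀/(2π) = 2322 Hz.
Step 3 — Parallel Q: Q = R/(ω₀L) = 79.8/(1.459e+04·0.01) = 0.5471.
Step 4 — Bandwidth: Δω = ω₀/Q = 2.666e+04 rad/s; BW = Δω/(2π) = 4243 Hz.

(a) f₀ = 2322 Hz  (b) Q = 0.5471  (c) BW = 4243 Hz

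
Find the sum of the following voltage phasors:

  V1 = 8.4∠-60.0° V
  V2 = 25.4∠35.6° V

Step 1 — Convert each phasor to rectangular form:
  V1 = 8.4·(cos(-60.0°) + j·sin(-60.0°)) = 4.2 - j7.275 V
  V2 = 25.4·(cos(35.6°) + j·sin(35.6°)) = 20.65 + j14.79 V
Step 2 — Sum components: V_total = 24.85 + j7.511 V.
Step 3 — Convert to polar: |V_total| = 25.96 V, ∠V_total = 16.8°.

V_total = 25.96∠16.8° V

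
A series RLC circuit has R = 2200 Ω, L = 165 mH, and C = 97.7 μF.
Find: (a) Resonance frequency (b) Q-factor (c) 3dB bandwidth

Step 1 — Resonance: ω₀ = 1/√(LC) = 1/√(0.165·9.77e-05) = 249.1 rad/s.
Step 2 — f₀ = ω₀/(2π) = 39.64 Hz.
Step 3 — Series Q: Q = ω₀L/R = 249.1·0.165/2200 = 0.01868.
Step 4 — Bandwidth: Δω = ω₀/Q = 1.333e+04 rad/s; BW = Δω/(2π) = 2122 Hz.

(a) f₀ = 39.64 Hz  (b) Q = 0.01868  (c) BW = 2122 Hz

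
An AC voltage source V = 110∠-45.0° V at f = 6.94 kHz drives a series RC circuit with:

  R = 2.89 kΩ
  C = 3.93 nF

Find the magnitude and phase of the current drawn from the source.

Step 1 — Angular frequency: ω = 2π·f = 2π·6940 = 4.361e+04 rad/s.
Step 2 — Component impedances:
  R: Z = R = 2890 Ω
  C: Z = 1/(jωC) = -j/(ω·C) = 0 - j5835 Ω
Step 3 — Series combination: Z_total = R + C = 2890 - j5835 Ω = 6512∠-63.7° Ω.
Step 4 — Source phasor: V = 110∠-45.0° V = 77.78 - j77.78 V.
Step 5 — Ohm's law: I = V / Z_total = (77.78 - j77.78) / (2890 - j5835) = 0.01601 + j0.005403 A.
Step 6 — Convert to polar: |I| = 0.01689 A, ∠I = 18.7°.

I = 0.01689∠18.7° A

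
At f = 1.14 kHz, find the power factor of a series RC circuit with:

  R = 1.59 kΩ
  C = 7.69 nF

Step 1 — Angular frequency: ω = 2π·f = 2π·1140 = 7163 rad/s.
Step 2 — Component impedances:
  R: Z = R = 1590 Ω
  C: Z = 1/(jωC) = -j/(ω·C) = 0 - j1.815e+04 Ω
Step 3 — Series combination: Z_total = R + C = 1590 - j1.815e+04 Ω = 1.822e+04∠-85.0° Ω.
Step 4 — Power factor: PF = cos(φ) = Re(Z)/|Z| = 1590/18224 = 0.08725.
Step 5 — Type: Im(Z) = -1.815e+04 ⇒ leading (phase φ = -85.0°).

PF = 0.08725 (leading, φ = -85.0°)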